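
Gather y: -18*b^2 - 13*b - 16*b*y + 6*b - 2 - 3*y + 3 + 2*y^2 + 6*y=-18*b^2 - 7*b + 2*y^2 + y*(3 - 16*b) + 1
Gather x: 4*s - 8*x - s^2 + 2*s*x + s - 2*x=-s^2 + 5*s + x*(2*s - 10)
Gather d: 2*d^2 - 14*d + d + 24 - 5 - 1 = 2*d^2 - 13*d + 18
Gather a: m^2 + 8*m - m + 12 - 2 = m^2 + 7*m + 10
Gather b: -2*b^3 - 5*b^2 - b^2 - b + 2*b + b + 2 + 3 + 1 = -2*b^3 - 6*b^2 + 2*b + 6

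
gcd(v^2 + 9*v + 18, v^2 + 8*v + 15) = v + 3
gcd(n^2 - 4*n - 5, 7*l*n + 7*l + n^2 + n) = n + 1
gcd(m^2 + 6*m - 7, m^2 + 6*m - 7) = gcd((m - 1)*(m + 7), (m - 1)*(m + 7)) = m^2 + 6*m - 7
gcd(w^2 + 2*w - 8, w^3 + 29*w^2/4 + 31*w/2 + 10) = w + 4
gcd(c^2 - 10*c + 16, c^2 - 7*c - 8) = c - 8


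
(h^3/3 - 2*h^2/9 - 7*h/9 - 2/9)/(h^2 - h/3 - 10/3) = (3*h^2 + 4*h + 1)/(3*(3*h + 5))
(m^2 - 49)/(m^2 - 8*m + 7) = (m + 7)/(m - 1)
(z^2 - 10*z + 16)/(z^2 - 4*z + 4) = (z - 8)/(z - 2)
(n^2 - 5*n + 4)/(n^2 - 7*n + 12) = (n - 1)/(n - 3)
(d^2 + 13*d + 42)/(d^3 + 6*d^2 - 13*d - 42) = (d + 6)/(d^2 - d - 6)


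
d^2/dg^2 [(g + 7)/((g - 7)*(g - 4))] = 2*(g^3 + 21*g^2 - 315*g + 959)/(g^6 - 33*g^5 + 447*g^4 - 3179*g^3 + 12516*g^2 - 25872*g + 21952)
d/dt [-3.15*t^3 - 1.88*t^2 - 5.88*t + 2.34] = -9.45*t^2 - 3.76*t - 5.88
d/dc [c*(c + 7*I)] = 2*c + 7*I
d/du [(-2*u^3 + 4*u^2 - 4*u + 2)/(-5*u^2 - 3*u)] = 2*(5*u^4 + 6*u^3 - 16*u^2 + 10*u + 3)/(u^2*(25*u^2 + 30*u + 9))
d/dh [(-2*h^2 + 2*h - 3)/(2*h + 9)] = 4*(-h^2 - 9*h + 6)/(4*h^2 + 36*h + 81)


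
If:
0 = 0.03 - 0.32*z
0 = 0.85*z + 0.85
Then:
No Solution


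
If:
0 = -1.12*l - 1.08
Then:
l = -0.96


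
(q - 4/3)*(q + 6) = q^2 + 14*q/3 - 8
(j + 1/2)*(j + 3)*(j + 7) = j^3 + 21*j^2/2 + 26*j + 21/2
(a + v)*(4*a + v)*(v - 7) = 4*a^2*v - 28*a^2 + 5*a*v^2 - 35*a*v + v^3 - 7*v^2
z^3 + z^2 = z^2*(z + 1)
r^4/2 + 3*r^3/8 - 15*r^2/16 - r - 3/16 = (r/2 + 1/2)*(r - 3/2)*(r + 1/4)*(r + 1)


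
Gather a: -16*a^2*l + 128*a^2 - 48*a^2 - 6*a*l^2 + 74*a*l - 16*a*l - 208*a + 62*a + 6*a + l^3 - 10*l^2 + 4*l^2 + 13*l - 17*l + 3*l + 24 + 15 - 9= a^2*(80 - 16*l) + a*(-6*l^2 + 58*l - 140) + l^3 - 6*l^2 - l + 30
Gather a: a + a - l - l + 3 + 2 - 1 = 2*a - 2*l + 4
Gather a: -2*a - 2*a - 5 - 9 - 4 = -4*a - 18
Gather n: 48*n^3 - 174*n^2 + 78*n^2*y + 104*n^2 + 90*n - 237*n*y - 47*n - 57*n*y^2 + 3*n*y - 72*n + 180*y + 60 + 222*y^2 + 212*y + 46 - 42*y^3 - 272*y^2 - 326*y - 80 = 48*n^3 + n^2*(78*y - 70) + n*(-57*y^2 - 234*y - 29) - 42*y^3 - 50*y^2 + 66*y + 26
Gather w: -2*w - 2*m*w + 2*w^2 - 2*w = 2*w^2 + w*(-2*m - 4)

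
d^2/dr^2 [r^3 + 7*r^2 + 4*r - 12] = 6*r + 14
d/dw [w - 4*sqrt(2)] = 1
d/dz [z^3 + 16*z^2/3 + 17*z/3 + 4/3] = 3*z^2 + 32*z/3 + 17/3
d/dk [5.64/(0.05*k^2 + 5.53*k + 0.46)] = (-0.564*k - 31.1892)/(0.05*k^2 + 5.53*k + 0.46)^2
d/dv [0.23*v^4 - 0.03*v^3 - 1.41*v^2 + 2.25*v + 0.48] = 0.92*v^3 - 0.09*v^2 - 2.82*v + 2.25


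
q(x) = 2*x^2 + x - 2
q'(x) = 4*x + 1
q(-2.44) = 7.47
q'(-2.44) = -8.76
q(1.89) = 7.03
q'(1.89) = 8.56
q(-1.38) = 0.43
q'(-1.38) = -4.52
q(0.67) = -0.43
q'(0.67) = 3.68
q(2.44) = 12.35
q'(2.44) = 10.76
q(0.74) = -0.16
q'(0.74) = 3.96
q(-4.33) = 31.17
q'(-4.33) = -16.32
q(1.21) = 2.14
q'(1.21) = 5.84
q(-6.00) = 64.00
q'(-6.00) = -23.00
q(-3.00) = 13.00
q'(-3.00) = -11.00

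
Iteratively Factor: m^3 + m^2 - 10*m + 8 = (m - 1)*(m^2 + 2*m - 8) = (m - 1)*(m + 4)*(m - 2)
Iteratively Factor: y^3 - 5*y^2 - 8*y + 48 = (y - 4)*(y^2 - y - 12) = (y - 4)^2*(y + 3)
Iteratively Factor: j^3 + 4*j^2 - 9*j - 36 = (j - 3)*(j^2 + 7*j + 12) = (j - 3)*(j + 4)*(j + 3)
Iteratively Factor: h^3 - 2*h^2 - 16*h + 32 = (h - 4)*(h^2 + 2*h - 8) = (h - 4)*(h + 4)*(h - 2)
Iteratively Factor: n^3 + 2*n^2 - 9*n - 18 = (n + 2)*(n^2 - 9) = (n + 2)*(n + 3)*(n - 3)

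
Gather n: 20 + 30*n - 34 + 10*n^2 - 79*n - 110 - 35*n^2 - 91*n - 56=-25*n^2 - 140*n - 180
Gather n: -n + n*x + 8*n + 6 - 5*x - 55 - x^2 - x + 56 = n*(x + 7) - x^2 - 6*x + 7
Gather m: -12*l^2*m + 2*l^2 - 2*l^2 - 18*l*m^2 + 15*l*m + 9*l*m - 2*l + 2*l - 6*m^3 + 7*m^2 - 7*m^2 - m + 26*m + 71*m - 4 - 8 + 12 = -18*l*m^2 - 6*m^3 + m*(-12*l^2 + 24*l + 96)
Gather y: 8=8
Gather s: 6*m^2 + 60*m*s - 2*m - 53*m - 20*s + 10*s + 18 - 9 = 6*m^2 - 55*m + s*(60*m - 10) + 9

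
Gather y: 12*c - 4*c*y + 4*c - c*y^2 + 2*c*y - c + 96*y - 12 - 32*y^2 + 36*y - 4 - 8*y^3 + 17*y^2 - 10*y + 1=15*c - 8*y^3 + y^2*(-c - 15) + y*(122 - 2*c) - 15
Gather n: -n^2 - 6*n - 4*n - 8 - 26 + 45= -n^2 - 10*n + 11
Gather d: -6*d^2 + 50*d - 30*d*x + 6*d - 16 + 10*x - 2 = -6*d^2 + d*(56 - 30*x) + 10*x - 18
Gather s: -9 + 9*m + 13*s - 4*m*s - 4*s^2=9*m - 4*s^2 + s*(13 - 4*m) - 9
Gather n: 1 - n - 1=-n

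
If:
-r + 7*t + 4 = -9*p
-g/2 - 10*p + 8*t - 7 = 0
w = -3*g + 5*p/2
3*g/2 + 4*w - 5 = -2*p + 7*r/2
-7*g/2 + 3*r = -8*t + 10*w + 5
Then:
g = -2434/30687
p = -24172/30687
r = -39804/10229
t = -1172/10229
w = -53128/30687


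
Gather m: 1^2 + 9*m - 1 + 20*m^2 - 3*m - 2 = 20*m^2 + 6*m - 2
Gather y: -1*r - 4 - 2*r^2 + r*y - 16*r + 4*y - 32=-2*r^2 - 17*r + y*(r + 4) - 36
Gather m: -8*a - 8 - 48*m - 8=-8*a - 48*m - 16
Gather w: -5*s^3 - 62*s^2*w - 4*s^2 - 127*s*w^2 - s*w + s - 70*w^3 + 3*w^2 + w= -5*s^3 - 4*s^2 + s - 70*w^3 + w^2*(3 - 127*s) + w*(-62*s^2 - s + 1)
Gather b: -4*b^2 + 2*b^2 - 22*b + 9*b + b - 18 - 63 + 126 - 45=-2*b^2 - 12*b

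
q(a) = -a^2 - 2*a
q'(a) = -2*a - 2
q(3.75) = -21.56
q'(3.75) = -9.50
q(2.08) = -8.49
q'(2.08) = -6.16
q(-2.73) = -1.99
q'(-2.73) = 3.46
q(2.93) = -14.44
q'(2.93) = -7.86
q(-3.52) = -5.35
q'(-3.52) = 5.04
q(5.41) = -40.09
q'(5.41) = -12.82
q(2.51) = -11.32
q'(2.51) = -7.02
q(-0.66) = 0.88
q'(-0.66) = -0.68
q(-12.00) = -120.00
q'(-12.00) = 22.00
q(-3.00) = -3.00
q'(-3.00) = 4.00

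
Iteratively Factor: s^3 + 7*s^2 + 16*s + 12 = (s + 2)*(s^2 + 5*s + 6) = (s + 2)^2*(s + 3)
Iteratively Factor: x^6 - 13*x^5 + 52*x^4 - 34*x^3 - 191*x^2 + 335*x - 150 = (x + 2)*(x^5 - 15*x^4 + 82*x^3 - 198*x^2 + 205*x - 75) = (x - 5)*(x + 2)*(x^4 - 10*x^3 + 32*x^2 - 38*x + 15) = (x - 5)*(x - 1)*(x + 2)*(x^3 - 9*x^2 + 23*x - 15) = (x - 5)^2*(x - 1)*(x + 2)*(x^2 - 4*x + 3) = (x - 5)^2*(x - 1)^2*(x + 2)*(x - 3)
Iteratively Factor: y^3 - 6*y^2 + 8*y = (y - 2)*(y^2 - 4*y) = y*(y - 2)*(y - 4)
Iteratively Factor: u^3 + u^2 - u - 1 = (u + 1)*(u^2 - 1) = (u + 1)^2*(u - 1)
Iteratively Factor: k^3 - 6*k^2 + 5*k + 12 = (k - 3)*(k^2 - 3*k - 4) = (k - 3)*(k + 1)*(k - 4)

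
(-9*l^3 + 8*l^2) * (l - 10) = -9*l^4 + 98*l^3 - 80*l^2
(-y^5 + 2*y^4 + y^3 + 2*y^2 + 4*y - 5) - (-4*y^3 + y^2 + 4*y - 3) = -y^5 + 2*y^4 + 5*y^3 + y^2 - 2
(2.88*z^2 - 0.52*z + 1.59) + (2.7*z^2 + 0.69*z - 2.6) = 5.58*z^2 + 0.17*z - 1.01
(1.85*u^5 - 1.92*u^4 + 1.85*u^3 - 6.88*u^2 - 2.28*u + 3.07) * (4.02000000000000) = 7.437*u^5 - 7.7184*u^4 + 7.437*u^3 - 27.6576*u^2 - 9.1656*u + 12.3414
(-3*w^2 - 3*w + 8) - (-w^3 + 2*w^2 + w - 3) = w^3 - 5*w^2 - 4*w + 11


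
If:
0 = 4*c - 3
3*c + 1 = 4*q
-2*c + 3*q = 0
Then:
No Solution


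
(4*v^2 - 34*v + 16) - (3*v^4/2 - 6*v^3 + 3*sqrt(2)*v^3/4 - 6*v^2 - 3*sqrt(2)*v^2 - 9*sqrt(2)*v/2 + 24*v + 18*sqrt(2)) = -3*v^4/2 - 3*sqrt(2)*v^3/4 + 6*v^3 + 3*sqrt(2)*v^2 + 10*v^2 - 58*v + 9*sqrt(2)*v/2 - 18*sqrt(2) + 16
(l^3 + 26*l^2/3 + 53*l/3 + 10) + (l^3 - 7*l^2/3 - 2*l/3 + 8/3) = 2*l^3 + 19*l^2/3 + 17*l + 38/3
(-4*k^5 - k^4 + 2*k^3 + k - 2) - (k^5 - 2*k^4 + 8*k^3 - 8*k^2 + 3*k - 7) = -5*k^5 + k^4 - 6*k^3 + 8*k^2 - 2*k + 5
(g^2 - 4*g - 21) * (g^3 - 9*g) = g^5 - 4*g^4 - 30*g^3 + 36*g^2 + 189*g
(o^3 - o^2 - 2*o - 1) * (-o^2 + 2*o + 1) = -o^5 + 3*o^4 + o^3 - 4*o^2 - 4*o - 1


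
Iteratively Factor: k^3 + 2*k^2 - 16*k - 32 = (k - 4)*(k^2 + 6*k + 8) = (k - 4)*(k + 4)*(k + 2)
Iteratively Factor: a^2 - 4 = (a - 2)*(a + 2)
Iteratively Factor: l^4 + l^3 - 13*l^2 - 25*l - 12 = (l + 3)*(l^3 - 2*l^2 - 7*l - 4) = (l + 1)*(l + 3)*(l^2 - 3*l - 4) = (l + 1)^2*(l + 3)*(l - 4)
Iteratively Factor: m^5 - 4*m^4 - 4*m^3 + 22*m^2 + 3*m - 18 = (m + 2)*(m^4 - 6*m^3 + 8*m^2 + 6*m - 9) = (m - 1)*(m + 2)*(m^3 - 5*m^2 + 3*m + 9) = (m - 1)*(m + 1)*(m + 2)*(m^2 - 6*m + 9) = (m - 3)*(m - 1)*(m + 1)*(m + 2)*(m - 3)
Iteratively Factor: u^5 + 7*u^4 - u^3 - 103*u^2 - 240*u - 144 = (u + 1)*(u^4 + 6*u^3 - 7*u^2 - 96*u - 144) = (u + 1)*(u + 4)*(u^3 + 2*u^2 - 15*u - 36) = (u - 4)*(u + 1)*(u + 4)*(u^2 + 6*u + 9) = (u - 4)*(u + 1)*(u + 3)*(u + 4)*(u + 3)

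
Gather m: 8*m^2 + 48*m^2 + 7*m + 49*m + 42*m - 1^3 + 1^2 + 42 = 56*m^2 + 98*m + 42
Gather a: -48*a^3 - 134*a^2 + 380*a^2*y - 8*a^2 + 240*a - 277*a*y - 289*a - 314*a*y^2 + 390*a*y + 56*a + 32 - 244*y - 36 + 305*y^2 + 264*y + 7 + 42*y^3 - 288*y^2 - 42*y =-48*a^3 + a^2*(380*y - 142) + a*(-314*y^2 + 113*y + 7) + 42*y^3 + 17*y^2 - 22*y + 3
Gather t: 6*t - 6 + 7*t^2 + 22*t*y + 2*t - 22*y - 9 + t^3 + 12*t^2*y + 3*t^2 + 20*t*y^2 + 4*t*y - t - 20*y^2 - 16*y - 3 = t^3 + t^2*(12*y + 10) + t*(20*y^2 + 26*y + 7) - 20*y^2 - 38*y - 18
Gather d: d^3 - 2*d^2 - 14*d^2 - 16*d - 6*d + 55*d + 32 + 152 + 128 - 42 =d^3 - 16*d^2 + 33*d + 270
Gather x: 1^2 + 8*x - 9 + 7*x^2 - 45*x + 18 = 7*x^2 - 37*x + 10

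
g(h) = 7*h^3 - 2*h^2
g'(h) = 21*h^2 - 4*h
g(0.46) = 0.26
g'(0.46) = 2.60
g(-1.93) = -57.77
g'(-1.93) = 85.94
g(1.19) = 8.96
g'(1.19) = 24.98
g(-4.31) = -597.59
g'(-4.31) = 407.34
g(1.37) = 14.25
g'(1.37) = 33.93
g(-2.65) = -144.31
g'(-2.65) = 158.07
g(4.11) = 452.20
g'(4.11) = 338.29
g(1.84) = 36.84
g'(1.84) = 63.74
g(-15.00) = -24075.00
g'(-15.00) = 4785.00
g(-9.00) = -5265.00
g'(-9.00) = 1737.00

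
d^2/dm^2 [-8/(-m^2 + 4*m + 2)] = 16*(m^2 - 4*m - 4*(m - 2)^2 - 2)/(-m^2 + 4*m + 2)^3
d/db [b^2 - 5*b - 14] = 2*b - 5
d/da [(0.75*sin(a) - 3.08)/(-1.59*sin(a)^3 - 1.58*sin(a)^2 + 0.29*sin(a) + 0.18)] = (2.385*sin(a)^3 - 13.5066*sin(a)^2 - 9.7328*sin(a) + 1.0282)*cos(a)/(2.5281*sin(a)^6 + 5.0244*sin(a)^5 + 1.5742*sin(a)^4 - 1.4888*sin(a)^3 - 0.4847*sin(a)^2 + 0.1044*sin(a) + 0.0324)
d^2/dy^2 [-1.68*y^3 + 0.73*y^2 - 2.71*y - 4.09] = 1.46 - 10.08*y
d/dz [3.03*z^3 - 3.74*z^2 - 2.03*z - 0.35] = 9.09*z^2 - 7.48*z - 2.03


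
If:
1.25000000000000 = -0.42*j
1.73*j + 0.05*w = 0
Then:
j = -2.98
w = 102.98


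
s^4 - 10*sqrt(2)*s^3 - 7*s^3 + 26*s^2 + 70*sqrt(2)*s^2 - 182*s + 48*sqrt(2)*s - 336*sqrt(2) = (s - 7)*(s - 8*sqrt(2))*(s - 3*sqrt(2))*(s + sqrt(2))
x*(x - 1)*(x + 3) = x^3 + 2*x^2 - 3*x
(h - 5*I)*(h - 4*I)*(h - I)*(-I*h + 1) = -I*h^4 - 9*h^3 + 19*I*h^2 - 9*h + 20*I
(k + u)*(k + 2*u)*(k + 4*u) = k^3 + 7*k^2*u + 14*k*u^2 + 8*u^3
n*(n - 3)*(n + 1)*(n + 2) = n^4 - 7*n^2 - 6*n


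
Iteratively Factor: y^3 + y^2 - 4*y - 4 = (y + 1)*(y^2 - 4) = (y - 2)*(y + 1)*(y + 2)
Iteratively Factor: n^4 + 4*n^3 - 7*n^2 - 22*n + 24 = (n + 3)*(n^3 + n^2 - 10*n + 8) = (n - 2)*(n + 3)*(n^2 + 3*n - 4) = (n - 2)*(n + 3)*(n + 4)*(n - 1)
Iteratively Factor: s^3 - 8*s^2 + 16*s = (s - 4)*(s^2 - 4*s) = s*(s - 4)*(s - 4)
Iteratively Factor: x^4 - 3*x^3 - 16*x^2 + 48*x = (x - 4)*(x^3 + x^2 - 12*x) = x*(x - 4)*(x^2 + x - 12) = x*(x - 4)*(x + 4)*(x - 3)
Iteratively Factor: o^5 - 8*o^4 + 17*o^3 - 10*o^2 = (o)*(o^4 - 8*o^3 + 17*o^2 - 10*o) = o*(o - 1)*(o^3 - 7*o^2 + 10*o) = o*(o - 5)*(o - 1)*(o^2 - 2*o) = o*(o - 5)*(o - 2)*(o - 1)*(o)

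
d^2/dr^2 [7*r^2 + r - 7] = 14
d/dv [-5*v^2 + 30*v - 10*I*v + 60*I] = -10*v + 30 - 10*I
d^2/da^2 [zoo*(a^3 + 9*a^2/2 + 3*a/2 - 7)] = zoo*(a + 1)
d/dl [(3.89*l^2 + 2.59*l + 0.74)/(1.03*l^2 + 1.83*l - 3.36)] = (4.451*l^2 - 27.6652*l - 10.0566)/(1.0609*l^4 + 3.7698*l^3 - 3.5727*l^2 - 12.2976*l + 11.2896)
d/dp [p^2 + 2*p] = 2*p + 2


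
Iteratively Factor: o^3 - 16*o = (o)*(o^2 - 16) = o*(o + 4)*(o - 4)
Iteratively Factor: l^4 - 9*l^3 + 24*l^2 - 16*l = (l)*(l^3 - 9*l^2 + 24*l - 16) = l*(l - 4)*(l^2 - 5*l + 4) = l*(l - 4)*(l - 1)*(l - 4)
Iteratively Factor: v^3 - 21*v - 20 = (v - 5)*(v^2 + 5*v + 4) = (v - 5)*(v + 4)*(v + 1)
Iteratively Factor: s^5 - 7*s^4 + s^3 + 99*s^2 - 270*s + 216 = (s - 3)*(s^4 - 4*s^3 - 11*s^2 + 66*s - 72) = (s - 3)*(s + 4)*(s^3 - 8*s^2 + 21*s - 18) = (s - 3)^2*(s + 4)*(s^2 - 5*s + 6) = (s - 3)^2*(s - 2)*(s + 4)*(s - 3)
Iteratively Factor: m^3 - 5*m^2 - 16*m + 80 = (m - 5)*(m^2 - 16) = (m - 5)*(m - 4)*(m + 4)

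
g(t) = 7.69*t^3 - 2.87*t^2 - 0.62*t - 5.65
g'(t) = 23.07*t^2 - 5.74*t - 0.62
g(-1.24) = -23.96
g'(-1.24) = 41.97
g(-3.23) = -292.73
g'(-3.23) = 258.61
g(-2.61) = -160.31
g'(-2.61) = 171.52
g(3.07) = 187.90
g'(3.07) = 199.19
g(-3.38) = -333.29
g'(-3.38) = 282.34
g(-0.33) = -6.03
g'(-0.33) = 3.79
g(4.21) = 514.69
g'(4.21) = 384.11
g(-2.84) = -203.19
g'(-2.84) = 201.75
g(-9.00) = -5838.55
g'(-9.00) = 1919.71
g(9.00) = 5362.31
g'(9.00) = 1816.39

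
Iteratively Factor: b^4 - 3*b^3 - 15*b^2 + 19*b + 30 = (b - 5)*(b^3 + 2*b^2 - 5*b - 6) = (b - 5)*(b + 1)*(b^2 + b - 6) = (b - 5)*(b - 2)*(b + 1)*(b + 3)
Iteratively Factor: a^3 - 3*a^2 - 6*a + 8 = (a - 1)*(a^2 - 2*a - 8) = (a - 1)*(a + 2)*(a - 4)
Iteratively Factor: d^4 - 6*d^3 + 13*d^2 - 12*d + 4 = (d - 2)*(d^3 - 4*d^2 + 5*d - 2) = (d - 2)^2*(d^2 - 2*d + 1) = (d - 2)^2*(d - 1)*(d - 1)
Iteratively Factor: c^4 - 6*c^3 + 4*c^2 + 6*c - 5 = (c + 1)*(c^3 - 7*c^2 + 11*c - 5) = (c - 1)*(c + 1)*(c^2 - 6*c + 5) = (c - 1)^2*(c + 1)*(c - 5)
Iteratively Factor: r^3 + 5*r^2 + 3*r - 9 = (r - 1)*(r^2 + 6*r + 9) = (r - 1)*(r + 3)*(r + 3)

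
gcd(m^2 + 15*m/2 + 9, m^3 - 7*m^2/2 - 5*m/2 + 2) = 1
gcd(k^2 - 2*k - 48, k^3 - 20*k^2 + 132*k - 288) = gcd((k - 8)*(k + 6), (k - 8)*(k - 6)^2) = k - 8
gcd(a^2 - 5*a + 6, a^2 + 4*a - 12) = a - 2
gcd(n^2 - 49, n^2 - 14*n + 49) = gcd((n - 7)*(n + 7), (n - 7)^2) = n - 7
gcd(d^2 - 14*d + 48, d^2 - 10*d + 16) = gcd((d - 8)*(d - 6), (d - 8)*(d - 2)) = d - 8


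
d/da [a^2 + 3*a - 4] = 2*a + 3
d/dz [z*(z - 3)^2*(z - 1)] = 4*z^3 - 21*z^2 + 30*z - 9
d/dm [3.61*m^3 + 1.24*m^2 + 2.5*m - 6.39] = 10.83*m^2 + 2.48*m + 2.5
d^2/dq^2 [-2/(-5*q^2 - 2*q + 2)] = 4*(-25*q^2 - 10*q + 4*(5*q + 1)^2 + 10)/(5*q^2 + 2*q - 2)^3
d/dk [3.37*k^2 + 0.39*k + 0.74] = 6.74*k + 0.39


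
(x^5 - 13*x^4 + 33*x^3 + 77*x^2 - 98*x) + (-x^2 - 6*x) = x^5 - 13*x^4 + 33*x^3 + 76*x^2 - 104*x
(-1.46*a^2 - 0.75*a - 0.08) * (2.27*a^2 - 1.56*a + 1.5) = -3.3142*a^4 + 0.5751*a^3 - 1.2016*a^2 - 1.0002*a - 0.12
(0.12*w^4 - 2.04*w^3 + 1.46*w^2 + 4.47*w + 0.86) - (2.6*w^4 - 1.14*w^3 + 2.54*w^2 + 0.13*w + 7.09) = -2.48*w^4 - 0.9*w^3 - 1.08*w^2 + 4.34*w - 6.23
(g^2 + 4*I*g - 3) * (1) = g^2 + 4*I*g - 3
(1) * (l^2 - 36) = l^2 - 36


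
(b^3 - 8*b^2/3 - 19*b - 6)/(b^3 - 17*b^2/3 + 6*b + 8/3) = (b^2 - 3*b - 18)/(b^2 - 6*b + 8)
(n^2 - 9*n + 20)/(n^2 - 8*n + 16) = (n - 5)/(n - 4)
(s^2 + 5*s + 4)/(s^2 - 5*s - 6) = (s + 4)/(s - 6)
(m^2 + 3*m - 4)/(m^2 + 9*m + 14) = (m^2 + 3*m - 4)/(m^2 + 9*m + 14)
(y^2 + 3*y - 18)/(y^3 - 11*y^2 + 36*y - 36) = (y + 6)/(y^2 - 8*y + 12)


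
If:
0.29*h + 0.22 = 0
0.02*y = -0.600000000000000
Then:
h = -0.76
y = -30.00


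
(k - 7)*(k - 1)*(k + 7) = k^3 - k^2 - 49*k + 49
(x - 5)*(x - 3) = x^2 - 8*x + 15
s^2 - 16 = (s - 4)*(s + 4)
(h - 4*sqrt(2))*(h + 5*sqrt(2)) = h^2 + sqrt(2)*h - 40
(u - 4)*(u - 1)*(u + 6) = u^3 + u^2 - 26*u + 24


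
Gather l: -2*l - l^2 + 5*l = -l^2 + 3*l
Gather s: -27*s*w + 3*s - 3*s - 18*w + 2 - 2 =-27*s*w - 18*w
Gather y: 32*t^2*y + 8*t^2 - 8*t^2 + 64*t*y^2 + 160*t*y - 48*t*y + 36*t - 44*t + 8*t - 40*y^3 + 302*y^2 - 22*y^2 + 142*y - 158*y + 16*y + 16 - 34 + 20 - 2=-40*y^3 + y^2*(64*t + 280) + y*(32*t^2 + 112*t)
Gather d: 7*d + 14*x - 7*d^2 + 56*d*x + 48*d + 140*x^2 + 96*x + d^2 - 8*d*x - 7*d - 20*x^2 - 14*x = -6*d^2 + d*(48*x + 48) + 120*x^2 + 96*x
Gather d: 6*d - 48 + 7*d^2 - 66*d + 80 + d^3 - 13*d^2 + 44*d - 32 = d^3 - 6*d^2 - 16*d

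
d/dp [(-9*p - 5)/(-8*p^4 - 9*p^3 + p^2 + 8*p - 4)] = (72*p^4 + 81*p^3 - 9*p^2 - 72*p - (9*p + 5)*(32*p^3 + 27*p^2 - 2*p - 8) + 36)/(8*p^4 + 9*p^3 - p^2 - 8*p + 4)^2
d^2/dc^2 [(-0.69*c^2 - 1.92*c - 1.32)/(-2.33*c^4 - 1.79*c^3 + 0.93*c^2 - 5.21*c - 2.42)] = (22.475646*c^8 + 142.348554*c^7 + 278.858844*c^6 + 76.59486*c^5 - 291.739122*c^4 - 255.234114*c^3 - 99.091476*c^2 - 46.75572*c + 37.268352)/(12.649337*c^12 + 29.153193*c^11 + 7.250028*c^10 + 67.31654*c^9 + 166.896108*c^8 + 47.545866*c^7 + 128.692758*c^6 + 311.373396*c^5 + 106.895439*c^4 + 102.515873*c^3 + 180.72681*c^2 + 91.535532*c + 14.172488)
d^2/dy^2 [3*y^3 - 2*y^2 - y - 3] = 18*y - 4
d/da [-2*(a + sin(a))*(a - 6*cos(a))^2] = 2*(a - 6*cos(a))*(-2*(a + sin(a))*(6*sin(a) + 1) - (a - 6*cos(a))*(cos(a) + 1))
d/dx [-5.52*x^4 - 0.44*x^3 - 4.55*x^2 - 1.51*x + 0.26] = -22.08*x^3 - 1.32*x^2 - 9.1*x - 1.51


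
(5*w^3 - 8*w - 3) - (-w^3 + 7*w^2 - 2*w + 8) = 6*w^3 - 7*w^2 - 6*w - 11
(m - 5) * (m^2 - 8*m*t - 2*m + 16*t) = m^3 - 8*m^2*t - 7*m^2 + 56*m*t + 10*m - 80*t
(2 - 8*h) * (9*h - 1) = -72*h^2 + 26*h - 2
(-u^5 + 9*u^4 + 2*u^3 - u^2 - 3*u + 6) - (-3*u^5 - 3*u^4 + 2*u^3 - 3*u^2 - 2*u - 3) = 2*u^5 + 12*u^4 + 2*u^2 - u + 9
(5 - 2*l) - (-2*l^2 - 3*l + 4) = 2*l^2 + l + 1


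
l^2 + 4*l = l*(l + 4)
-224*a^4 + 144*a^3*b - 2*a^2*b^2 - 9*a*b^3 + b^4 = (-7*a + b)*(-4*a + b)*(-2*a + b)*(4*a + b)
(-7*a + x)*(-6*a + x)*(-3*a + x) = -126*a^3 + 81*a^2*x - 16*a*x^2 + x^3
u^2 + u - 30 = (u - 5)*(u + 6)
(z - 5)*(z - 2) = z^2 - 7*z + 10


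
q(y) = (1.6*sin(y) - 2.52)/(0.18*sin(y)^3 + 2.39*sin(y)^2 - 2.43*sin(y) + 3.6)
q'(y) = (1.6*sin(y) - 2.52)*(-0.54*sin(y)^2*cos(y) - 4.78*sin(y)*cos(y) + 2.43*cos(y))/(0.18*sin(y)^3 + 2.39*sin(y)^2 - 2.43*sin(y) + 3.6)^2 + 1.6*cos(y)/(0.18*sin(y)^3 + 2.39*sin(y)^2 - 2.43*sin(y) + 3.6)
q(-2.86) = -0.67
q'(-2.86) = 0.19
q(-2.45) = -0.58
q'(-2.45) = 0.19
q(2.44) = -0.48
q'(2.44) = -0.50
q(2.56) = -0.54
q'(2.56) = -0.50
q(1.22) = -0.28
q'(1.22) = 0.22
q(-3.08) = -0.70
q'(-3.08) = 0.08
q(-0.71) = -0.58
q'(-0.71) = -0.18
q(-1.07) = -0.53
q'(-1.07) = -0.11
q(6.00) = -0.67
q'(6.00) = -0.19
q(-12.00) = -0.55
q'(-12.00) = 0.49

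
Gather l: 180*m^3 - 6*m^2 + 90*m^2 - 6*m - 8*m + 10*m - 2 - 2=180*m^3 + 84*m^2 - 4*m - 4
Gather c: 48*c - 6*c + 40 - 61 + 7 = 42*c - 14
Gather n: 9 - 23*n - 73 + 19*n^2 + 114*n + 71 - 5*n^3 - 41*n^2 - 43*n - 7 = -5*n^3 - 22*n^2 + 48*n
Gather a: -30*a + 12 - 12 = -30*a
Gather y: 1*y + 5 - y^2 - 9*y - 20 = -y^2 - 8*y - 15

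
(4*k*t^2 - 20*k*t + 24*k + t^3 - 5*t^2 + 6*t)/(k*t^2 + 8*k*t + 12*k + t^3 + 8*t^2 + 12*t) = (4*k*t^2 - 20*k*t + 24*k + t^3 - 5*t^2 + 6*t)/(k*t^2 + 8*k*t + 12*k + t^3 + 8*t^2 + 12*t)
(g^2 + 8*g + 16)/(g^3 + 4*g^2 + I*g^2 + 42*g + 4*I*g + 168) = (g + 4)/(g^2 + I*g + 42)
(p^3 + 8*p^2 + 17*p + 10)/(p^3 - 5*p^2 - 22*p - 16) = (p + 5)/(p - 8)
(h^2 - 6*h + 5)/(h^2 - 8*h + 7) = (h - 5)/(h - 7)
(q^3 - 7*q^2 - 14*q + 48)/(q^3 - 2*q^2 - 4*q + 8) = (q^2 - 5*q - 24)/(q^2 - 4)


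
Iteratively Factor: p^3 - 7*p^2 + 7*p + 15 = (p + 1)*(p^2 - 8*p + 15) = (p - 3)*(p + 1)*(p - 5)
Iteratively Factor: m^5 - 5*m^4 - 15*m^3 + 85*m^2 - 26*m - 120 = (m - 3)*(m^4 - 2*m^3 - 21*m^2 + 22*m + 40) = (m - 3)*(m + 1)*(m^3 - 3*m^2 - 18*m + 40) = (m - 3)*(m + 1)*(m + 4)*(m^2 - 7*m + 10) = (m - 5)*(m - 3)*(m + 1)*(m + 4)*(m - 2)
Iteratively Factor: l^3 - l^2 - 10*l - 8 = (l + 1)*(l^2 - 2*l - 8) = (l - 4)*(l + 1)*(l + 2)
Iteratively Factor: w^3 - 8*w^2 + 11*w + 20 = (w + 1)*(w^2 - 9*w + 20) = (w - 4)*(w + 1)*(w - 5)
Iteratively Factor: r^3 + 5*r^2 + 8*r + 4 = (r + 2)*(r^2 + 3*r + 2) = (r + 1)*(r + 2)*(r + 2)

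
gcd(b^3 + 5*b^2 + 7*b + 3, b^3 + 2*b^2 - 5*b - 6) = b^2 + 4*b + 3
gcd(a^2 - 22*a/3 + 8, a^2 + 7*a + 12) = 1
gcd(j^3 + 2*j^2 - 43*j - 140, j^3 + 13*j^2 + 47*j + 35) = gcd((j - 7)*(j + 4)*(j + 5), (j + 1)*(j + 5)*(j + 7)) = j + 5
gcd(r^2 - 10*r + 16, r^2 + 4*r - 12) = r - 2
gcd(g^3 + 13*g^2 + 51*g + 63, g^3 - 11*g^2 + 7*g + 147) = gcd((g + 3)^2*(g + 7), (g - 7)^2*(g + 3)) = g + 3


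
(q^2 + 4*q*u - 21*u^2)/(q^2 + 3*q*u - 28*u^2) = (q - 3*u)/(q - 4*u)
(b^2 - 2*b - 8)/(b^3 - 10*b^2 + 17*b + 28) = (b + 2)/(b^2 - 6*b - 7)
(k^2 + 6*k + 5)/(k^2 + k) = (k + 5)/k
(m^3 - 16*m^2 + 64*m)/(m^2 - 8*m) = m - 8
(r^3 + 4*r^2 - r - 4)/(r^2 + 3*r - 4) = r + 1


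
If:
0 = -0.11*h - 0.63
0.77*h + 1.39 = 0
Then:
No Solution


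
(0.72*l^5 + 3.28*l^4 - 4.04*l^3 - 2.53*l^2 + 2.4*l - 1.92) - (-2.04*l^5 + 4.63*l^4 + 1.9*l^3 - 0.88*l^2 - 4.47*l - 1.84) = 2.76*l^5 - 1.35*l^4 - 5.94*l^3 - 1.65*l^2 + 6.87*l - 0.0799999999999998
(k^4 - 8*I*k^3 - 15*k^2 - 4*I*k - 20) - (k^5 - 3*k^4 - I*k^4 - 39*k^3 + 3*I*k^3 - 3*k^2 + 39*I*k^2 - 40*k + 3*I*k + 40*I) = -k^5 + 4*k^4 + I*k^4 + 39*k^3 - 11*I*k^3 - 12*k^2 - 39*I*k^2 + 40*k - 7*I*k - 20 - 40*I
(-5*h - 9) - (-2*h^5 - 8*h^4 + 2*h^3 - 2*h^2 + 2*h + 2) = 2*h^5 + 8*h^4 - 2*h^3 + 2*h^2 - 7*h - 11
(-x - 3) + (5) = 2 - x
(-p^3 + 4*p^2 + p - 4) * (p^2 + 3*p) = -p^5 + p^4 + 13*p^3 - p^2 - 12*p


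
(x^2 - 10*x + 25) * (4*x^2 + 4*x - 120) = 4*x^4 - 36*x^3 - 60*x^2 + 1300*x - 3000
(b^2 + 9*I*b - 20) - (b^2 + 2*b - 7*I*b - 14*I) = -2*b + 16*I*b - 20 + 14*I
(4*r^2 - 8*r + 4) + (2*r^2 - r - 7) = 6*r^2 - 9*r - 3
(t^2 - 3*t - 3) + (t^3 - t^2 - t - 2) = t^3 - 4*t - 5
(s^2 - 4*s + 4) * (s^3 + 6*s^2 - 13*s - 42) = s^5 + 2*s^4 - 33*s^3 + 34*s^2 + 116*s - 168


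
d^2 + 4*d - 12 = (d - 2)*(d + 6)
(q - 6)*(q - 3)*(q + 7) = q^3 - 2*q^2 - 45*q + 126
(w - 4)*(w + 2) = w^2 - 2*w - 8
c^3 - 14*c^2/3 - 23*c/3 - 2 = (c - 6)*(c + 1/3)*(c + 1)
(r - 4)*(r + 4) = r^2 - 16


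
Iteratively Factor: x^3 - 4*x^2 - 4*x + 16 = (x + 2)*(x^2 - 6*x + 8) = (x - 4)*(x + 2)*(x - 2)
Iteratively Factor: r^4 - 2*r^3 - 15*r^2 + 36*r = (r - 3)*(r^3 + r^2 - 12*r) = r*(r - 3)*(r^2 + r - 12) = r*(r - 3)*(r + 4)*(r - 3)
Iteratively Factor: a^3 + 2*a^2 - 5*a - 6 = (a + 3)*(a^2 - a - 2) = (a - 2)*(a + 3)*(a + 1)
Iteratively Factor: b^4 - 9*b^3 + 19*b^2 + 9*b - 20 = (b + 1)*(b^3 - 10*b^2 + 29*b - 20) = (b - 1)*(b + 1)*(b^2 - 9*b + 20) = (b - 5)*(b - 1)*(b + 1)*(b - 4)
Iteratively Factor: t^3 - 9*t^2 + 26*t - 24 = (t - 2)*(t^2 - 7*t + 12) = (t - 3)*(t - 2)*(t - 4)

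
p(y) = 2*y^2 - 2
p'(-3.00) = -12.00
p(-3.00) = 16.00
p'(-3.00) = -12.00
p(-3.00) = 16.00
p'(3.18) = 12.72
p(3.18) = 18.22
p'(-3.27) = -13.08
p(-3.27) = 19.39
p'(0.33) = 1.32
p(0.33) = -1.78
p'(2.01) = 8.04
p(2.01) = 6.08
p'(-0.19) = -0.76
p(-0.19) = -1.93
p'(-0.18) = -0.72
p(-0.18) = -1.94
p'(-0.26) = -1.04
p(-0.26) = -1.86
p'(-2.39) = -9.56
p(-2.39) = 9.42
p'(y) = 4*y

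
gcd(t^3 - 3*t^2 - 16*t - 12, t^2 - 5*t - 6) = t^2 - 5*t - 6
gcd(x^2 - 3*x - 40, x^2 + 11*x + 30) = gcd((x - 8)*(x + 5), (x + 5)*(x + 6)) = x + 5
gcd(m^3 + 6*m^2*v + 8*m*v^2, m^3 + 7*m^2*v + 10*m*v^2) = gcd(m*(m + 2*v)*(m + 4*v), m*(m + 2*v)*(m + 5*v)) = m^2 + 2*m*v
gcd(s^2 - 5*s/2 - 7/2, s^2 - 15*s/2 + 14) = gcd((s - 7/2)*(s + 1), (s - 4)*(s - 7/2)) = s - 7/2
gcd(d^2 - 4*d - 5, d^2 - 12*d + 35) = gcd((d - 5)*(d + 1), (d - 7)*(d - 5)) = d - 5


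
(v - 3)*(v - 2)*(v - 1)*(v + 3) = v^4 - 3*v^3 - 7*v^2 + 27*v - 18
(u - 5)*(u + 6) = u^2 + u - 30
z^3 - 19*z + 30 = (z - 3)*(z - 2)*(z + 5)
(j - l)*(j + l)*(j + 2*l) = j^3 + 2*j^2*l - j*l^2 - 2*l^3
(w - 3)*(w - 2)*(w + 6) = w^3 + w^2 - 24*w + 36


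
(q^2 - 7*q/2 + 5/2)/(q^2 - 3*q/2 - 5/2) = (q - 1)/(q + 1)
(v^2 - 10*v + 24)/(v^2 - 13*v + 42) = (v - 4)/(v - 7)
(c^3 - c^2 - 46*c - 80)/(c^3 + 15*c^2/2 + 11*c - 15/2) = 2*(c^2 - 6*c - 16)/(2*c^2 + 5*c - 3)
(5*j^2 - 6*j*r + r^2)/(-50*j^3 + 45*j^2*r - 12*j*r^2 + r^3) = (-j + r)/(10*j^2 - 7*j*r + r^2)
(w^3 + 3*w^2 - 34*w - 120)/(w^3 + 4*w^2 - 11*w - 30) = (w^2 - 2*w - 24)/(w^2 - w - 6)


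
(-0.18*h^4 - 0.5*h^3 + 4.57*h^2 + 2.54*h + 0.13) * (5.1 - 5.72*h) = 1.0296*h^5 + 1.942*h^4 - 28.6904*h^3 + 8.7782*h^2 + 12.2104*h + 0.663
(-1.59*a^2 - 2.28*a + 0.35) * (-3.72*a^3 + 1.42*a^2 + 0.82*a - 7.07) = 5.9148*a^5 + 6.2238*a^4 - 5.8434*a^3 + 9.8687*a^2 + 16.4066*a - 2.4745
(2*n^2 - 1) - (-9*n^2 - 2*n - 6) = 11*n^2 + 2*n + 5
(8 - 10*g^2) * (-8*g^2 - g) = 80*g^4 + 10*g^3 - 64*g^2 - 8*g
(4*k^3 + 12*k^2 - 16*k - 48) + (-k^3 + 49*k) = 3*k^3 + 12*k^2 + 33*k - 48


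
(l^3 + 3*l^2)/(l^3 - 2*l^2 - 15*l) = l/(l - 5)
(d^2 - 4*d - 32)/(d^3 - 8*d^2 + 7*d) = (d^2 - 4*d - 32)/(d*(d^2 - 8*d + 7))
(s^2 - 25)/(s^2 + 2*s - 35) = (s + 5)/(s + 7)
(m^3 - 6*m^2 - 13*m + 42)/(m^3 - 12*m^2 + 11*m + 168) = (m - 2)/(m - 8)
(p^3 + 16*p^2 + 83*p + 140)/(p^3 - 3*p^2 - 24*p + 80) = (p^2 + 11*p + 28)/(p^2 - 8*p + 16)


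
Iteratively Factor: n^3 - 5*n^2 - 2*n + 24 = (n - 4)*(n^2 - n - 6) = (n - 4)*(n - 3)*(n + 2)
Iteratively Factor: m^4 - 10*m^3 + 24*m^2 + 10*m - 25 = (m - 5)*(m^3 - 5*m^2 - m + 5) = (m - 5)*(m + 1)*(m^2 - 6*m + 5) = (m - 5)^2*(m + 1)*(m - 1)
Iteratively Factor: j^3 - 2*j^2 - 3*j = (j)*(j^2 - 2*j - 3) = j*(j - 3)*(j + 1)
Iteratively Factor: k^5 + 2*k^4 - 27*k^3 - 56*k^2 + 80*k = (k)*(k^4 + 2*k^3 - 27*k^2 - 56*k + 80) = k*(k + 4)*(k^3 - 2*k^2 - 19*k + 20) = k*(k - 1)*(k + 4)*(k^2 - k - 20) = k*(k - 5)*(k - 1)*(k + 4)*(k + 4)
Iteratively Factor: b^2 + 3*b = (b)*(b + 3)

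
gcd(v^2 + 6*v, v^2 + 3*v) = v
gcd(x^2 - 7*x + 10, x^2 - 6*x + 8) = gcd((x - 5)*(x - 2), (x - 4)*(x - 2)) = x - 2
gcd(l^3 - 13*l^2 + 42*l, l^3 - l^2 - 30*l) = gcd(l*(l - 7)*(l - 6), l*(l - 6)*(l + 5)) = l^2 - 6*l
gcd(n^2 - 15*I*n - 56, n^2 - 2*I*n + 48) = n - 8*I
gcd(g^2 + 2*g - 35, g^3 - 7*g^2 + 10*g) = g - 5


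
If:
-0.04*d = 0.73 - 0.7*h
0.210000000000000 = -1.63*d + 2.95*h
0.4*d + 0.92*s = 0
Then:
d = 1.96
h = 1.15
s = -0.85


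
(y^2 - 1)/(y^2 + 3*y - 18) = (y^2 - 1)/(y^2 + 3*y - 18)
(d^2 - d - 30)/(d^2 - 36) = (d + 5)/(d + 6)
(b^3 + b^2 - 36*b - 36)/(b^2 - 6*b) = b + 7 + 6/b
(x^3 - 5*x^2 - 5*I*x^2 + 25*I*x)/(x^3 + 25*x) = (x - 5)/(x + 5*I)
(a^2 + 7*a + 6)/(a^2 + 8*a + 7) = (a + 6)/(a + 7)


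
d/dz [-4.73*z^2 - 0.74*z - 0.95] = -9.46*z - 0.74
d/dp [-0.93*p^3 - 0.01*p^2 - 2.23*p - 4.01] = -2.79*p^2 - 0.02*p - 2.23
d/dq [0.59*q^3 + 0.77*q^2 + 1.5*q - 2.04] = 1.77*q^2 + 1.54*q + 1.5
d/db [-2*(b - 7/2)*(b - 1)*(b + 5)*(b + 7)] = -8*b^3 - 45*b^2 + 62*b + 231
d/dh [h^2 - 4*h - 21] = 2*h - 4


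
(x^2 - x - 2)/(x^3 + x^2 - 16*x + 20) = (x + 1)/(x^2 + 3*x - 10)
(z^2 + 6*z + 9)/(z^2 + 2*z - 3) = (z + 3)/(z - 1)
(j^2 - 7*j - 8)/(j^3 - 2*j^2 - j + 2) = (j - 8)/(j^2 - 3*j + 2)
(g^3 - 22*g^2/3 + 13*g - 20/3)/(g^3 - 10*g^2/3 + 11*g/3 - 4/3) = (g - 5)/(g - 1)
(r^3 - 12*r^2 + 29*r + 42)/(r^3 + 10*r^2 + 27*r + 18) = (r^2 - 13*r + 42)/(r^2 + 9*r + 18)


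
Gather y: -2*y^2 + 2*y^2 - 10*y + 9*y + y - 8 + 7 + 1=0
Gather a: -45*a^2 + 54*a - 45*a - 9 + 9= -45*a^2 + 9*a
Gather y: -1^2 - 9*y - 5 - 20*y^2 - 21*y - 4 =-20*y^2 - 30*y - 10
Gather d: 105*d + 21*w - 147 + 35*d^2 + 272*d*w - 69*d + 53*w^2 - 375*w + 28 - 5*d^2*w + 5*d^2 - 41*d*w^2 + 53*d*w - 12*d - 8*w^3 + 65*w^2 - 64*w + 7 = d^2*(40 - 5*w) + d*(-41*w^2 + 325*w + 24) - 8*w^3 + 118*w^2 - 418*w - 112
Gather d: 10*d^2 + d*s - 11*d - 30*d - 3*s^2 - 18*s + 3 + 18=10*d^2 + d*(s - 41) - 3*s^2 - 18*s + 21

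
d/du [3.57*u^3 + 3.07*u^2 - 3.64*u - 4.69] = 10.71*u^2 + 6.14*u - 3.64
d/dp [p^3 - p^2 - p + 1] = 3*p^2 - 2*p - 1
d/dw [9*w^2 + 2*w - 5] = 18*w + 2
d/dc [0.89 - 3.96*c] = -3.96000000000000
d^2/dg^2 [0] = 0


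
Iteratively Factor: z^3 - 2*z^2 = (z - 2)*(z^2) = z*(z - 2)*(z)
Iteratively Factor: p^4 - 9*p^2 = (p + 3)*(p^3 - 3*p^2) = (p - 3)*(p + 3)*(p^2) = p*(p - 3)*(p + 3)*(p)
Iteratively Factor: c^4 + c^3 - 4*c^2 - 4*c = (c + 1)*(c^3 - 4*c) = c*(c + 1)*(c^2 - 4) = c*(c + 1)*(c + 2)*(c - 2)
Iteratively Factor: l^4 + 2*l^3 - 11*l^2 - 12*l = (l + 1)*(l^3 + l^2 - 12*l) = l*(l + 1)*(l^2 + l - 12) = l*(l + 1)*(l + 4)*(l - 3)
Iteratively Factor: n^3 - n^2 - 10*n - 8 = (n + 2)*(n^2 - 3*n - 4) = (n - 4)*(n + 2)*(n + 1)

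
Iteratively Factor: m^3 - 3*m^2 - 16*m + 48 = (m - 3)*(m^2 - 16) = (m - 4)*(m - 3)*(m + 4)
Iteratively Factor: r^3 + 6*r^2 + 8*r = (r + 2)*(r^2 + 4*r) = (r + 2)*(r + 4)*(r)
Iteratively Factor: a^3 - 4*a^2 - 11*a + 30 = (a + 3)*(a^2 - 7*a + 10) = (a - 5)*(a + 3)*(a - 2)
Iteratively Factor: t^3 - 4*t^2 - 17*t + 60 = (t - 3)*(t^2 - t - 20) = (t - 5)*(t - 3)*(t + 4)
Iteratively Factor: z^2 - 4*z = (z - 4)*(z)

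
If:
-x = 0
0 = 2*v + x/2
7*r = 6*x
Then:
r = 0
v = 0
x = 0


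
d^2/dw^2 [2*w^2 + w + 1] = 4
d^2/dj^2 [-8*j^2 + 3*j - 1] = -16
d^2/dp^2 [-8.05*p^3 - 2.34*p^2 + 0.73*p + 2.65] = -48.3*p - 4.68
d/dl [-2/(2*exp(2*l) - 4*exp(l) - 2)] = 2*(exp(l) - 1)*exp(l)/(-exp(2*l) + 2*exp(l) + 1)^2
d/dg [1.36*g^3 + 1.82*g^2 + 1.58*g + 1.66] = 4.08*g^2 + 3.64*g + 1.58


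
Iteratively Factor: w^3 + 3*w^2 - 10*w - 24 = (w - 3)*(w^2 + 6*w + 8) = (w - 3)*(w + 2)*(w + 4)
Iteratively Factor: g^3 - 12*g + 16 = (g + 4)*(g^2 - 4*g + 4) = (g - 2)*(g + 4)*(g - 2)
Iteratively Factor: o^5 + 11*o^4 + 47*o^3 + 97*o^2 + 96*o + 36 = (o + 3)*(o^4 + 8*o^3 + 23*o^2 + 28*o + 12) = (o + 2)*(o + 3)*(o^3 + 6*o^2 + 11*o + 6) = (o + 1)*(o + 2)*(o + 3)*(o^2 + 5*o + 6) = (o + 1)*(o + 2)*(o + 3)^2*(o + 2)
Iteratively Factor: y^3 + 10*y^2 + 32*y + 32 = (y + 4)*(y^2 + 6*y + 8) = (y + 2)*(y + 4)*(y + 4)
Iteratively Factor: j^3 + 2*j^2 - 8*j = (j - 2)*(j^2 + 4*j) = j*(j - 2)*(j + 4)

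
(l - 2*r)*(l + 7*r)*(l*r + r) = l^3*r + 5*l^2*r^2 + l^2*r - 14*l*r^3 + 5*l*r^2 - 14*r^3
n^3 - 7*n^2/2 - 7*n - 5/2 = (n - 5)*(n + 1/2)*(n + 1)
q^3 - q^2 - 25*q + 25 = (q - 5)*(q - 1)*(q + 5)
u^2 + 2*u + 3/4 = (u + 1/2)*(u + 3/2)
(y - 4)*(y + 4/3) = y^2 - 8*y/3 - 16/3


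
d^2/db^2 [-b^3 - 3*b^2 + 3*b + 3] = -6*b - 6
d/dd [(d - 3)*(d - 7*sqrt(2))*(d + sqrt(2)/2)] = 3*d^2 - 13*sqrt(2)*d - 6*d - 7 + 39*sqrt(2)/2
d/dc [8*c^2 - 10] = 16*c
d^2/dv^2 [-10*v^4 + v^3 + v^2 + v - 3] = -120*v^2 + 6*v + 2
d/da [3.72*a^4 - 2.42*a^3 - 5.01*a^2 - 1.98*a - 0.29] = 14.88*a^3 - 7.26*a^2 - 10.02*a - 1.98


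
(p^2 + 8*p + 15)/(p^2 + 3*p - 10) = (p + 3)/(p - 2)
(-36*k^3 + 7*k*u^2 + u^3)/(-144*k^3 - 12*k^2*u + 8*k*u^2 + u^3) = (-6*k^2 + k*u + u^2)/(-24*k^2 + 2*k*u + u^2)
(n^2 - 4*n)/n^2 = (n - 4)/n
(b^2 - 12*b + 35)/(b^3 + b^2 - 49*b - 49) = (b - 5)/(b^2 + 8*b + 7)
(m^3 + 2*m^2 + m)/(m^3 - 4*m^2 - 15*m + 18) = m*(m^2 + 2*m + 1)/(m^3 - 4*m^2 - 15*m + 18)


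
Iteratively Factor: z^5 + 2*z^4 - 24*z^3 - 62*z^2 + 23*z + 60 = (z + 4)*(z^4 - 2*z^3 - 16*z^2 + 2*z + 15) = (z - 1)*(z + 4)*(z^3 - z^2 - 17*z - 15) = (z - 1)*(z + 3)*(z + 4)*(z^2 - 4*z - 5) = (z - 1)*(z + 1)*(z + 3)*(z + 4)*(z - 5)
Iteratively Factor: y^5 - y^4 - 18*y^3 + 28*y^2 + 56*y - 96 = (y + 4)*(y^4 - 5*y^3 + 2*y^2 + 20*y - 24) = (y - 2)*(y + 4)*(y^3 - 3*y^2 - 4*y + 12) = (y - 2)*(y + 2)*(y + 4)*(y^2 - 5*y + 6) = (y - 3)*(y - 2)*(y + 2)*(y + 4)*(y - 2)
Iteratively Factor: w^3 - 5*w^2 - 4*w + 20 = (w + 2)*(w^2 - 7*w + 10) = (w - 5)*(w + 2)*(w - 2)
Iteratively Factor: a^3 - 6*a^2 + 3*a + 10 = (a - 5)*(a^2 - a - 2) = (a - 5)*(a + 1)*(a - 2)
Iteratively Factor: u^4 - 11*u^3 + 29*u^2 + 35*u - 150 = (u - 5)*(u^3 - 6*u^2 - u + 30) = (u - 5)^2*(u^2 - u - 6) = (u - 5)^2*(u + 2)*(u - 3)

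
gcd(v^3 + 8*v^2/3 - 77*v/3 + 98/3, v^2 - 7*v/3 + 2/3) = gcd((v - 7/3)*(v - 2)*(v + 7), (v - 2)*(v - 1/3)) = v - 2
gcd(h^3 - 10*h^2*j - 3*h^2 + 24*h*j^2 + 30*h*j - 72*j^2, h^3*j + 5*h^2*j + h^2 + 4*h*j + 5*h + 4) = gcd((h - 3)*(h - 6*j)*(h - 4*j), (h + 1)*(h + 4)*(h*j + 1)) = 1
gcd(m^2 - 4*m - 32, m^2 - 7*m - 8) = m - 8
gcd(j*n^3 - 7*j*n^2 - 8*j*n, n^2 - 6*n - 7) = n + 1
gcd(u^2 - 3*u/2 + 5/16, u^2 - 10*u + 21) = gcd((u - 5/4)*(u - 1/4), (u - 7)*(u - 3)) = 1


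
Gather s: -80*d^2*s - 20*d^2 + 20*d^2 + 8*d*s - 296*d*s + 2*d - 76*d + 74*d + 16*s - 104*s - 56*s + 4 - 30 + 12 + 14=s*(-80*d^2 - 288*d - 144)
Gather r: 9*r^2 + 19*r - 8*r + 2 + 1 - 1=9*r^2 + 11*r + 2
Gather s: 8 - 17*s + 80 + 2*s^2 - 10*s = 2*s^2 - 27*s + 88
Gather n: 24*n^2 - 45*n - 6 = 24*n^2 - 45*n - 6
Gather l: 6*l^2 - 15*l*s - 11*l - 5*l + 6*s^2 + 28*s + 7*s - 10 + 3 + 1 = 6*l^2 + l*(-15*s - 16) + 6*s^2 + 35*s - 6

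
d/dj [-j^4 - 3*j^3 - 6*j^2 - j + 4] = -4*j^3 - 9*j^2 - 12*j - 1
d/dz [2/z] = -2/z^2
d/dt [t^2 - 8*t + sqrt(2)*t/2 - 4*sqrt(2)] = 2*t - 8 + sqrt(2)/2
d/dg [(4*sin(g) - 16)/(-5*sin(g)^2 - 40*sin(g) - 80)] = 4*(sin(g) - 12)*cos(g)/(5*(sin(g) + 4)^3)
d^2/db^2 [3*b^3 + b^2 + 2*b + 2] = 18*b + 2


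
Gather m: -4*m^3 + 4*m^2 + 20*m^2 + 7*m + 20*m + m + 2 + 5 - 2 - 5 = -4*m^3 + 24*m^2 + 28*m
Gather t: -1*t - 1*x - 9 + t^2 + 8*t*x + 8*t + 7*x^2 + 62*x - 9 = t^2 + t*(8*x + 7) + 7*x^2 + 61*x - 18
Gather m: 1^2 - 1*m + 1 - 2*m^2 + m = 2 - 2*m^2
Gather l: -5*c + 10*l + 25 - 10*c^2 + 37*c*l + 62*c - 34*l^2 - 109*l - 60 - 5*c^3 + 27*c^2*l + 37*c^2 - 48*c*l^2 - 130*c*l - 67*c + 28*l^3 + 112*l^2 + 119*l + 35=-5*c^3 + 27*c^2 - 10*c + 28*l^3 + l^2*(78 - 48*c) + l*(27*c^2 - 93*c + 20)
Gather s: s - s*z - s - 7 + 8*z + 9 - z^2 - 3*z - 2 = -s*z - z^2 + 5*z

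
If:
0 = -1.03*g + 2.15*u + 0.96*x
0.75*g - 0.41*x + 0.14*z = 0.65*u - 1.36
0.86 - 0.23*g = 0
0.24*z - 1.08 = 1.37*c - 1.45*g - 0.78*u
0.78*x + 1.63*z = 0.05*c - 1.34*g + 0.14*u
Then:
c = -0.97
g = 3.74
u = -4.22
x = 13.46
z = -9.91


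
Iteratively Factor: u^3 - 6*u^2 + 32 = (u + 2)*(u^2 - 8*u + 16) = (u - 4)*(u + 2)*(u - 4)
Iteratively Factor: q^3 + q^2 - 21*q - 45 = (q - 5)*(q^2 + 6*q + 9) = (q - 5)*(q + 3)*(q + 3)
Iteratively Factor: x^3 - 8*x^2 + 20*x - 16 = (x - 4)*(x^2 - 4*x + 4) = (x - 4)*(x - 2)*(x - 2)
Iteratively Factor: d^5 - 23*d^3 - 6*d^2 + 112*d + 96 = (d + 2)*(d^4 - 2*d^3 - 19*d^2 + 32*d + 48) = (d - 4)*(d + 2)*(d^3 + 2*d^2 - 11*d - 12) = (d - 4)*(d + 2)*(d + 4)*(d^2 - 2*d - 3) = (d - 4)*(d - 3)*(d + 2)*(d + 4)*(d + 1)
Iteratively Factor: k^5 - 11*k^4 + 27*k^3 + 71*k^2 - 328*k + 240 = (k - 4)*(k^4 - 7*k^3 - k^2 + 67*k - 60) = (k - 4)*(k - 1)*(k^3 - 6*k^2 - 7*k + 60) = (k - 4)*(k - 1)*(k + 3)*(k^2 - 9*k + 20) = (k - 4)^2*(k - 1)*(k + 3)*(k - 5)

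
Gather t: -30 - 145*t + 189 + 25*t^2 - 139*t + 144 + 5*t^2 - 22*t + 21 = 30*t^2 - 306*t + 324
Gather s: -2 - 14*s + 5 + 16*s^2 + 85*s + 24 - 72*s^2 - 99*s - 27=-56*s^2 - 28*s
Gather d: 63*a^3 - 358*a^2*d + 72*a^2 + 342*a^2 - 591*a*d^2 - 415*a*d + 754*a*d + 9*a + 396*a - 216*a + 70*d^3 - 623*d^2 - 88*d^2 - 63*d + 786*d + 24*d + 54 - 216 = 63*a^3 + 414*a^2 + 189*a + 70*d^3 + d^2*(-591*a - 711) + d*(-358*a^2 + 339*a + 747) - 162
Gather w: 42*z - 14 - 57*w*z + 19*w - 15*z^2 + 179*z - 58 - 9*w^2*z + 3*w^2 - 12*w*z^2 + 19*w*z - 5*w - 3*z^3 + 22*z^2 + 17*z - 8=w^2*(3 - 9*z) + w*(-12*z^2 - 38*z + 14) - 3*z^3 + 7*z^2 + 238*z - 80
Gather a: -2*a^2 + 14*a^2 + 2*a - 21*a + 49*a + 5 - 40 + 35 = 12*a^2 + 30*a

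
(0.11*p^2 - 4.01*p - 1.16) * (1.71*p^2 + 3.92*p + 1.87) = 0.1881*p^4 - 6.4259*p^3 - 17.4971*p^2 - 12.0459*p - 2.1692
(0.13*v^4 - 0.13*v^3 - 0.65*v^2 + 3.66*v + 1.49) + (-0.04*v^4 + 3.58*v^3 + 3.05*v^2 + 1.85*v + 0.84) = 0.09*v^4 + 3.45*v^3 + 2.4*v^2 + 5.51*v + 2.33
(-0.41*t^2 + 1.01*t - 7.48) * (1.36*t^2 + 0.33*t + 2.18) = -0.5576*t^4 + 1.2383*t^3 - 10.7333*t^2 - 0.2666*t - 16.3064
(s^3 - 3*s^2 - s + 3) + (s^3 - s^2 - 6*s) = 2*s^3 - 4*s^2 - 7*s + 3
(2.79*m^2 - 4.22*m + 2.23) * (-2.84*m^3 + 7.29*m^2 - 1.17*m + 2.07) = -7.9236*m^5 + 32.3239*m^4 - 40.3613*m^3 + 26.9694*m^2 - 11.3445*m + 4.6161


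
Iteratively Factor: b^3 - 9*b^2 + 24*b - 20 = (b - 2)*(b^2 - 7*b + 10) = (b - 5)*(b - 2)*(b - 2)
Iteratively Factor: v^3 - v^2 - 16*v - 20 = (v + 2)*(v^2 - 3*v - 10) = (v - 5)*(v + 2)*(v + 2)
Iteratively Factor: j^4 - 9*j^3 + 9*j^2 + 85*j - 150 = (j - 2)*(j^3 - 7*j^2 - 5*j + 75) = (j - 5)*(j - 2)*(j^2 - 2*j - 15) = (j - 5)^2*(j - 2)*(j + 3)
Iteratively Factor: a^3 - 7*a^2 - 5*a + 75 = (a + 3)*(a^2 - 10*a + 25) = (a - 5)*(a + 3)*(a - 5)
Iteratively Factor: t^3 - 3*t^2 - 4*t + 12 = (t - 3)*(t^2 - 4) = (t - 3)*(t - 2)*(t + 2)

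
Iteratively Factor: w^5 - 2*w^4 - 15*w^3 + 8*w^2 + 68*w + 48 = (w + 1)*(w^4 - 3*w^3 - 12*w^2 + 20*w + 48) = (w + 1)*(w + 2)*(w^3 - 5*w^2 - 2*w + 24) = (w - 3)*(w + 1)*(w + 2)*(w^2 - 2*w - 8) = (w - 4)*(w - 3)*(w + 1)*(w + 2)*(w + 2)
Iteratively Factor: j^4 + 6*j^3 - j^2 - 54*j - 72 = (j + 3)*(j^3 + 3*j^2 - 10*j - 24) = (j - 3)*(j + 3)*(j^2 + 6*j + 8) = (j - 3)*(j + 3)*(j + 4)*(j + 2)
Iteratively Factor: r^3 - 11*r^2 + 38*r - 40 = (r - 2)*(r^2 - 9*r + 20) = (r - 5)*(r - 2)*(r - 4)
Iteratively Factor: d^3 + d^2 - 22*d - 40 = (d + 2)*(d^2 - d - 20) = (d + 2)*(d + 4)*(d - 5)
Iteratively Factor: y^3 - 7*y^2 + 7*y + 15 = (y + 1)*(y^2 - 8*y + 15) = (y - 5)*(y + 1)*(y - 3)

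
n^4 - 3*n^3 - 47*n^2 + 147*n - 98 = (n - 7)*(n - 2)*(n - 1)*(n + 7)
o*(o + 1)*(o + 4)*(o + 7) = o^4 + 12*o^3 + 39*o^2 + 28*o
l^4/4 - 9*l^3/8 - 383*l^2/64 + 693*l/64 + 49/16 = (l/4 + 1)*(l - 7)*(l - 7/4)*(l + 1/4)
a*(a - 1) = a^2 - a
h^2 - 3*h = h*(h - 3)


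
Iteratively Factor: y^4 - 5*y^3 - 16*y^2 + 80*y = (y)*(y^3 - 5*y^2 - 16*y + 80) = y*(y - 5)*(y^2 - 16) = y*(y - 5)*(y - 4)*(y + 4)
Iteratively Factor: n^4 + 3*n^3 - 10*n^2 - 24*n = (n - 3)*(n^3 + 6*n^2 + 8*n) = (n - 3)*(n + 2)*(n^2 + 4*n) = (n - 3)*(n + 2)*(n + 4)*(n)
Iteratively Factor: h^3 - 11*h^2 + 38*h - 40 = (h - 4)*(h^2 - 7*h + 10) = (h - 4)*(h - 2)*(h - 5)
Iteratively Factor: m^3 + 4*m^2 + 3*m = (m + 3)*(m^2 + m) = m*(m + 3)*(m + 1)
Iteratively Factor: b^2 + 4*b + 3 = (b + 3)*(b + 1)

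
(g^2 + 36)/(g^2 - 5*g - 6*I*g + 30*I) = (g + 6*I)/(g - 5)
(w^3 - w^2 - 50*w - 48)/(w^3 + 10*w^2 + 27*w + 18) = (w - 8)/(w + 3)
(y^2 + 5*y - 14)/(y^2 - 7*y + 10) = (y + 7)/(y - 5)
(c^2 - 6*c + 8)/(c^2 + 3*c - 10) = (c - 4)/(c + 5)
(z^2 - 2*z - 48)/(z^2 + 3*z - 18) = (z - 8)/(z - 3)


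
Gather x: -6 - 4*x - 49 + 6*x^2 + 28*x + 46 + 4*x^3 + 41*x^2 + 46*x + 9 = 4*x^3 + 47*x^2 + 70*x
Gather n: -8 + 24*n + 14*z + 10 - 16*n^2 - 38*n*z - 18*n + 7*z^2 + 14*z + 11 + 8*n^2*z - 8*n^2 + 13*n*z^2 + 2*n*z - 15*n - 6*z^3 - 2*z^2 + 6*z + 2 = n^2*(8*z - 24) + n*(13*z^2 - 36*z - 9) - 6*z^3 + 5*z^2 + 34*z + 15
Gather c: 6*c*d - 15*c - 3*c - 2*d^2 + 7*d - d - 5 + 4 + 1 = c*(6*d - 18) - 2*d^2 + 6*d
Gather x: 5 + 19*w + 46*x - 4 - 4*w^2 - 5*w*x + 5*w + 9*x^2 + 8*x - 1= -4*w^2 + 24*w + 9*x^2 + x*(54 - 5*w)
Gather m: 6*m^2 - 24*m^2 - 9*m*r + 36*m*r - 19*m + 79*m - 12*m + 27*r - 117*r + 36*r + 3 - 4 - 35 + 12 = -18*m^2 + m*(27*r + 48) - 54*r - 24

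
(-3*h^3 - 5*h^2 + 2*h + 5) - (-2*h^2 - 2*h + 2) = -3*h^3 - 3*h^2 + 4*h + 3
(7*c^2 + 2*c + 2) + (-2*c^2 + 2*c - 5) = 5*c^2 + 4*c - 3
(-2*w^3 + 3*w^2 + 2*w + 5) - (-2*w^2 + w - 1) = -2*w^3 + 5*w^2 + w + 6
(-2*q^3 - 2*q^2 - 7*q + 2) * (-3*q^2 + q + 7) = 6*q^5 + 4*q^4 + 5*q^3 - 27*q^2 - 47*q + 14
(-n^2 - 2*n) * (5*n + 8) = -5*n^3 - 18*n^2 - 16*n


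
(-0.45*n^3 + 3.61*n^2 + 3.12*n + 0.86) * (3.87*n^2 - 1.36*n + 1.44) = -1.7415*n^5 + 14.5827*n^4 + 6.5168*n^3 + 4.2834*n^2 + 3.3232*n + 1.2384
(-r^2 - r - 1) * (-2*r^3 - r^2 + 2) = 2*r^5 + 3*r^4 + 3*r^3 - r^2 - 2*r - 2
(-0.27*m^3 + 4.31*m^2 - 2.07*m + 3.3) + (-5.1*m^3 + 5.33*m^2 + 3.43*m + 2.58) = -5.37*m^3 + 9.64*m^2 + 1.36*m + 5.88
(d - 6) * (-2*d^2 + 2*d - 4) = -2*d^3 + 14*d^2 - 16*d + 24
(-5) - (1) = -6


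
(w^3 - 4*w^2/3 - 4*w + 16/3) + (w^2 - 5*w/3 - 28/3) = w^3 - w^2/3 - 17*w/3 - 4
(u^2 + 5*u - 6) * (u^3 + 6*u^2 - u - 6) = u^5 + 11*u^4 + 23*u^3 - 47*u^2 - 24*u + 36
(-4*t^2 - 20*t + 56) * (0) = 0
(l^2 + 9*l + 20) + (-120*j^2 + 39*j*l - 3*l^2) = -120*j^2 + 39*j*l - 2*l^2 + 9*l + 20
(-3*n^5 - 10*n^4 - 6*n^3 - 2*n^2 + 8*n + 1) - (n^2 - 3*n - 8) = -3*n^5 - 10*n^4 - 6*n^3 - 3*n^2 + 11*n + 9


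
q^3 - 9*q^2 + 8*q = q*(q - 8)*(q - 1)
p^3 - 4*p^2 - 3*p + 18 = (p - 3)^2*(p + 2)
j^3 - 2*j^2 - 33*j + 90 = (j - 5)*(j - 3)*(j + 6)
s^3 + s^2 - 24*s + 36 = (s - 3)*(s - 2)*(s + 6)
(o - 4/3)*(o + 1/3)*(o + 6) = o^3 + 5*o^2 - 58*o/9 - 8/3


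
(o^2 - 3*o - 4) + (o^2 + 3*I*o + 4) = 2*o^2 - 3*o + 3*I*o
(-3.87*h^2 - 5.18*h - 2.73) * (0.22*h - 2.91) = -0.8514*h^3 + 10.1221*h^2 + 14.4732*h + 7.9443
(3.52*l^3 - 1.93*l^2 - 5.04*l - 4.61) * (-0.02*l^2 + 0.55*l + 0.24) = -0.0704*l^5 + 1.9746*l^4 - 0.1159*l^3 - 3.143*l^2 - 3.7451*l - 1.1064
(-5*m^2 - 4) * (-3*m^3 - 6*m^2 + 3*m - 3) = 15*m^5 + 30*m^4 - 3*m^3 + 39*m^2 - 12*m + 12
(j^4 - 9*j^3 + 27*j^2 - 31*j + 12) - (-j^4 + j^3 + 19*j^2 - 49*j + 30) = 2*j^4 - 10*j^3 + 8*j^2 + 18*j - 18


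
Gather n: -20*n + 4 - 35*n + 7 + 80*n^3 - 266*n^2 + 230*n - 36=80*n^3 - 266*n^2 + 175*n - 25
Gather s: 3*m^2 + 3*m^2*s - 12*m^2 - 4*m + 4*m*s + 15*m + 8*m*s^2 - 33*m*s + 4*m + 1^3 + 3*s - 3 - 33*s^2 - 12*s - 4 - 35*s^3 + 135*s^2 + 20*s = -9*m^2 + 15*m - 35*s^3 + s^2*(8*m + 102) + s*(3*m^2 - 29*m + 11) - 6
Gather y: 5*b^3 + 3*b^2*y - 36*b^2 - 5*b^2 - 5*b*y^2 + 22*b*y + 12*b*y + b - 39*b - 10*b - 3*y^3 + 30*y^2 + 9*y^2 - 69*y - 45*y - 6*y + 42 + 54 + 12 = 5*b^3 - 41*b^2 - 48*b - 3*y^3 + y^2*(39 - 5*b) + y*(3*b^2 + 34*b - 120) + 108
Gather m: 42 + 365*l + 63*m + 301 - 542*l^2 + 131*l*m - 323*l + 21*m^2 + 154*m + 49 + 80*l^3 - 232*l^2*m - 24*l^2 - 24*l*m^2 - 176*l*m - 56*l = 80*l^3 - 566*l^2 - 14*l + m^2*(21 - 24*l) + m*(-232*l^2 - 45*l + 217) + 392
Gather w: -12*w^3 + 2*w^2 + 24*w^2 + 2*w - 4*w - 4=-12*w^3 + 26*w^2 - 2*w - 4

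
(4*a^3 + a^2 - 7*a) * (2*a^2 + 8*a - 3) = 8*a^5 + 34*a^4 - 18*a^3 - 59*a^2 + 21*a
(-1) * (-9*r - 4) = 9*r + 4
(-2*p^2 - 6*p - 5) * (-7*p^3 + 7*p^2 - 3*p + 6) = 14*p^5 + 28*p^4 - p^3 - 29*p^2 - 21*p - 30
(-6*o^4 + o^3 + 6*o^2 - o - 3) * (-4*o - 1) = 24*o^5 + 2*o^4 - 25*o^3 - 2*o^2 + 13*o + 3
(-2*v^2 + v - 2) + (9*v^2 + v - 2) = 7*v^2 + 2*v - 4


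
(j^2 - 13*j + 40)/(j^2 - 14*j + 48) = (j - 5)/(j - 6)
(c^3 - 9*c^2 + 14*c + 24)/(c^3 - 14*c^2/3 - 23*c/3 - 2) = 3*(c - 4)/(3*c + 1)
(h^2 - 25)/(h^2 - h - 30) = (h - 5)/(h - 6)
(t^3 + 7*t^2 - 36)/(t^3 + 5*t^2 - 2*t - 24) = (t + 6)/(t + 4)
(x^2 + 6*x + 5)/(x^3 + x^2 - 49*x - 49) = (x + 5)/(x^2 - 49)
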